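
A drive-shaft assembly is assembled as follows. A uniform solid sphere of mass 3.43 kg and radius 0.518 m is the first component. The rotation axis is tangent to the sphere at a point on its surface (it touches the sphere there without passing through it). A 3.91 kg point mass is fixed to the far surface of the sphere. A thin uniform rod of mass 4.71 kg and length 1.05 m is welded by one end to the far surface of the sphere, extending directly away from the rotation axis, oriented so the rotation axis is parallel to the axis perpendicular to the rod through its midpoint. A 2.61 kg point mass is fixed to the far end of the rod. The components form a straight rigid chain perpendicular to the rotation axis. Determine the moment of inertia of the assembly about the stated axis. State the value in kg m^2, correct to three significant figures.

Solid sphere: I_cm = (2/5)MR² = (2/5)(3.43)(0.518)² = 0.36814 kg m^2; centre at d = 0.518 m, so the parallel axis theorem gives I = 0.36814 + (3.43)(0.518)² = 1.2885 kg m^2.
Point mass: I_cm = 0; centre at d = 0.518 + 0.518 = 1.036 m, so the parallel axis theorem gives I = 0 + (3.91)(1.036)² = 4.1966 kg m^2.
Thin rod: I_cm = (1/12)ML² = (1/12)(4.71)(1.05)² = 0.43273 kg m^2; centre at d = 0.518 + 0.518 + 0.525 = 1.561 m, so the parallel axis theorem gives I = 0.43273 + (4.71)(1.561)² = 11.91 kg m^2.
Point mass: I_cm = 0; centre at d = 0.518 + 0.518 + 0.525 + 0.525 = 2.086 m, so the parallel axis theorem gives I = 0 + (2.61)(2.086)² = 11.357 kg m^2.
Total I = 1.2885 + 4.1966 + 11.91 + 11.357 = 28.752 kg m^2.

28.8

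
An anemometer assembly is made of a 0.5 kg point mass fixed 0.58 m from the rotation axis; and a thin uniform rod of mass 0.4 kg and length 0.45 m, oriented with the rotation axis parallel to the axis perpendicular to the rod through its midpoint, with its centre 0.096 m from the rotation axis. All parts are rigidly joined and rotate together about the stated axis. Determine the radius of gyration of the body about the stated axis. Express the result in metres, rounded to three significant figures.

Point mass: I_cm = 0; centre at d = 0.58 m, so I = I_cm + Md² gives I = 0 + (0.5)(0.58)² = 0.1682 kg m².
Thin rod: I_cm = (1/12)ML² = (1/12)(0.4)(0.45)² = 0.00675 kg m²; centre at d = 0.096 m, so I = I_cm + Md² gives I = 0.00675 + (0.4)(0.096)² = 0.010436 kg m².
Total I = 0.17864 kg m²; total mass M = 0.9 kg.
k = √(I/M) = √(0.17864/0.9) = 0.44552 m.

0.446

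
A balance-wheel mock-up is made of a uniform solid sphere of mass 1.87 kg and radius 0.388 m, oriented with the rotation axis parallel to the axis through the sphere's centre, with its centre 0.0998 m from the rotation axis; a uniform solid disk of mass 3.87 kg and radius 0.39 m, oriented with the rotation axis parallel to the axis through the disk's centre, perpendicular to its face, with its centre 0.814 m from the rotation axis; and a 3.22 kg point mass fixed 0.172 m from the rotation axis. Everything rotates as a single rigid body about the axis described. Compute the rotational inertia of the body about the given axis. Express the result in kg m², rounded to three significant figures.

3.09

Solid sphere: I_cm = (2/5)MR² = (2/5)(1.87)(0.388)² = 0.11261 kg m²; centre at d = 0.0998 m, so I = I_cm + Md² gives I = 0.11261 + (1.87)(0.0998)² = 0.13123 kg m².
Solid disk: I_cm = (1/2)MR² = (1/2)(3.87)(0.39)² = 0.29431 kg m²; centre at d = 0.814 m, so I = I_cm + Md² gives I = 0.29431 + (3.87)(0.814)² = 2.8586 kg m².
Point mass: I_cm = 0; centre at d = 0.172 m, so I = I_cm + Md² gives I = 0 + (3.22)(0.172)² = 0.09526 kg m².
Total I = 0.13123 + 2.8586 + 0.09526 = 3.0851 kg m².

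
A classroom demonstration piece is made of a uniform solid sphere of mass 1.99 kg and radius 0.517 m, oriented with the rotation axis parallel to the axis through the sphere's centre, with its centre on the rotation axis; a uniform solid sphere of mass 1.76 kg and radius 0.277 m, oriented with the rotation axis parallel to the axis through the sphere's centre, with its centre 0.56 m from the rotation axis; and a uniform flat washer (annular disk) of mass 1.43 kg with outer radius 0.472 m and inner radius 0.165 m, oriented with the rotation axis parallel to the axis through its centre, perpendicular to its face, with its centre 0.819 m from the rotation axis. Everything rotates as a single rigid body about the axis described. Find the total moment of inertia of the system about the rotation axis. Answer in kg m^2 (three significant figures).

Solid sphere: I_cm = (2/5)MR² = (2/5)(1.99)(0.517)² = 0.21276 kg m^2; axis through the centre, so I = 0.21276 kg m^2.
Solid sphere: I_cm = (2/5)MR² = (2/5)(1.76)(0.277)² = 0.054017 kg m^2; centre at d = 0.56 m, so I = I_cm + Md² gives I = 0.054017 + (1.76)(0.56)² = 0.60595 kg m^2.
Annular disk: I_cm = (1/2)M(R²+r²) = (1/2)(1.43)[(0.472)² + (0.165)²] = 0.17876 kg m^2; centre at d = 0.819 m, so I = I_cm + Md² gives I = 0.17876 + (1.43)(0.819)² = 1.1379 kg m^2.
Total I = 0.21276 + 0.60595 + 1.1379 = 1.9567 kg m^2.

1.96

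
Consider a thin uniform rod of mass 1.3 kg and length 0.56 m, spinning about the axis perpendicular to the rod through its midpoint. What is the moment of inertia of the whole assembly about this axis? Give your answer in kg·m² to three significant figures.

0.0340

I_cm = (1/12)ML² = (1/12)(1.3)(0.56)² = 0.033973 kg·m²; axis through the centre, so I = 0.033973 kg·m².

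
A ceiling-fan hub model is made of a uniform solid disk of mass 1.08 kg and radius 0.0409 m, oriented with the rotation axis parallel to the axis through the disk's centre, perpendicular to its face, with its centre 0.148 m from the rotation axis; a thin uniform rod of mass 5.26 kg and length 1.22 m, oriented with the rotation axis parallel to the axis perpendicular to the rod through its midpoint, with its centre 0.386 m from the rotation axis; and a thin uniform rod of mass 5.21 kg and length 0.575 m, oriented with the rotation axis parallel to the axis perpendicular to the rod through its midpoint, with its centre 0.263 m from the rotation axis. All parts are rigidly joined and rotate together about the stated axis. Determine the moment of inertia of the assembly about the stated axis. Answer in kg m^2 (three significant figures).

1.96

Solid disk: I_cm = (1/2)MR² = (1/2)(1.08)(0.0409)² = 0.00090332 kg m^2; centre at d = 0.148 m, so I = I_cm + Md² gives I = 0.00090332 + (1.08)(0.148)² = 0.02456 kg m^2.
Thin rod: I_cm = (1/12)ML² = (1/12)(5.26)(1.22)² = 0.65242 kg m^2; centre at d = 0.386 m, so I = I_cm + Md² gives I = 0.65242 + (5.26)(0.386)² = 1.4361 kg m^2.
Thin rod: I_cm = (1/12)ML² = (1/12)(5.21)(0.575)² = 0.14355 kg m^2; centre at d = 0.263 m, so I = I_cm + Md² gives I = 0.14355 + (5.21)(0.263)² = 0.50392 kg m^2.
Total I = 0.02456 + 1.4361 + 0.50392 = 1.9646 kg m^2.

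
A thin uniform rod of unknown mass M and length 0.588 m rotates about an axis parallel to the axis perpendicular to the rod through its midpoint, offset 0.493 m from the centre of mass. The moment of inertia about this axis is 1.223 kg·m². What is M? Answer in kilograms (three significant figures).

I = I_cm + Md² = (1/12)ML² + Md² = M·[0.0833333·(0.588)² + (0.493)²] = M·0.27186.
So M = 1.223 / 0.27186 = 4.4986 kg.

4.50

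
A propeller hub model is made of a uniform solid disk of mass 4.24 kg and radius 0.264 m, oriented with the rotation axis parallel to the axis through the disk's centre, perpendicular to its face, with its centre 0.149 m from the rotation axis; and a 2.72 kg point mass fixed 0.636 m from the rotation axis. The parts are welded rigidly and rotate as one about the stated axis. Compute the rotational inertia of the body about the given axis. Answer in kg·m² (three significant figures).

Solid disk: I_cm = (1/2)MR² = (1/2)(4.24)(0.264)² = 0.14776 kg·m²; centre at d = 0.149 m, so I = I_cm + Md² gives I = 0.14776 + (4.24)(0.149)² = 0.24189 kg·m².
Point mass: I_cm = 0; centre at d = 0.636 m, so I = I_cm + Md² gives I = 0 + (2.72)(0.636)² = 1.1002 kg·m².
Total I = 0.24189 + 1.1002 = 1.3421 kg·m².

1.34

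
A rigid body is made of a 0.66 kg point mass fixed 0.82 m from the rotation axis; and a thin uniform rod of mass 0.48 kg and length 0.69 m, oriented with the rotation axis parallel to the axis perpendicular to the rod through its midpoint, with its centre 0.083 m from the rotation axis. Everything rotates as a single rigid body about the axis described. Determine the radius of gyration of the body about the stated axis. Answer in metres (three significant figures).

0.639

Point mass: I_cm = 0; centre at d = 0.82 m, so I = I_cm + Md² gives I = 0 + (0.66)(0.82)² = 0.44378 kg·m².
Thin rod: I_cm = (1/12)ML² = (1/12)(0.48)(0.69)² = 0.019044 kg·m²; centre at d = 0.083 m, so I = I_cm + Md² gives I = 0.019044 + (0.48)(0.083)² = 0.022351 kg·m².
Total I = 0.46613 kg·m²; total mass M = 1.14 kg.
k = √(I/M) = √(0.46613/1.14) = 0.63945 m.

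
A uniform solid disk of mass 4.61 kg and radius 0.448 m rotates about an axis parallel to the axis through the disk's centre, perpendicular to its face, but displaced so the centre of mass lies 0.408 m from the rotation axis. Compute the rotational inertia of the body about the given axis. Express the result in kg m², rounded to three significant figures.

I_cm = (1/2)MR² = (1/2)(4.61)(0.448)² = 0.46262 kg m²; centre at d = 0.408 m, so the parallel axis theorem gives I = 0.46262 + (4.61)(0.408)² = 1.23 kg m².

1.23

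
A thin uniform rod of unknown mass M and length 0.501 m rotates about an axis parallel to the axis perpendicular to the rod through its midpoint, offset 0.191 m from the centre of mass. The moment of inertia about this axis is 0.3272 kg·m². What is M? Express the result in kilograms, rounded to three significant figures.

5.70

I = I_cm + Md² = (1/12)ML² + Md² = M·[0.0833333·(0.501)² + (0.191)²] = M·0.057398.
So M = 0.3272 / 0.057398 = 5.7006 kg.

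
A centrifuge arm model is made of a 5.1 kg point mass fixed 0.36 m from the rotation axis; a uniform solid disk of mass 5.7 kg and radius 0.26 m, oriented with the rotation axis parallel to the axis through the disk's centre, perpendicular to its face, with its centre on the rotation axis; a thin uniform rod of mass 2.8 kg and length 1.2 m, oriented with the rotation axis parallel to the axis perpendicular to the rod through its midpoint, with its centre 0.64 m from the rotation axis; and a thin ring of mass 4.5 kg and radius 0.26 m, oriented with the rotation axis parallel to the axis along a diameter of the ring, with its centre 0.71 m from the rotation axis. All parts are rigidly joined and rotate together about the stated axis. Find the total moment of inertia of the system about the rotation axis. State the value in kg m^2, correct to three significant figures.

4.76

Point mass: I_cm = 0; centre at d = 0.36 m, so I = I_cm + Md² gives I = 0 + (5.1)(0.36)² = 0.66096 kg m^2.
Solid disk: I_cm = (1/2)MR² = (1/2)(5.7)(0.26)² = 0.19266 kg m^2; axis through the centre, so I = 0.19266 kg m^2.
Thin rod: I_cm = (1/12)ML² = (1/12)(2.8)(1.2)² = 0.336 kg m^2; centre at d = 0.64 m, so I = I_cm + Md² gives I = 0.336 + (2.8)(0.64)² = 1.4829 kg m^2.
Thin ring: I_cm = (1/2)MR² = (1/2)(4.5)(0.26)² = 0.1521 kg m^2; centre at d = 0.71 m, so I = I_cm + Md² gives I = 0.1521 + (4.5)(0.71)² = 2.4205 kg m^2.
Total I = 0.66096 + 0.19266 + 1.4829 + 2.4205 = 4.757 kg m^2.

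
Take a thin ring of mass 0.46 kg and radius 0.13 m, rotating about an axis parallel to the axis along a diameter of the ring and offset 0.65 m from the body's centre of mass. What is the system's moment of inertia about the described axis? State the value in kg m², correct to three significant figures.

I_cm = (1/2)MR² = (1/2)(0.46)(0.13)² = 0.003887 kg m²; centre at d = 0.65 m, so I = I_cm + Md² gives I = 0.003887 + (0.46)(0.65)² = 0.19824 kg m².

0.198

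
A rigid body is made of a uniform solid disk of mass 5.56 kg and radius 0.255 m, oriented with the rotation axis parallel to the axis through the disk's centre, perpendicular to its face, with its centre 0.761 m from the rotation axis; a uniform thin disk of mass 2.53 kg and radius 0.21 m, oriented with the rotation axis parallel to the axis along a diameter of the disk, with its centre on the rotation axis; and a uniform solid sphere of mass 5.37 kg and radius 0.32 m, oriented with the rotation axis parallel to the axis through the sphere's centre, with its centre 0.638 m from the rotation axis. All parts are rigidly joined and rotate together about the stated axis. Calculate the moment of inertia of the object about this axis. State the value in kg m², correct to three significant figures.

Solid disk: I_cm = (1/2)MR² = (1/2)(5.56)(0.255)² = 0.18077 kg m²; centre at d = 0.761 m, so I = I_cm + Md² gives I = 0.18077 + (5.56)(0.761)² = 3.4007 kg m².
Thin disk: I_cm = (1/4)MR² = (1/4)(2.53)(0.21)² = 0.027893 kg m²; axis through the centre, so I = 0.027893 kg m².
Solid sphere: I_cm = (2/5)MR² = (2/5)(5.37)(0.32)² = 0.21996 kg m²; centre at d = 0.638 m, so I = I_cm + Md² gives I = 0.21996 + (5.37)(0.638)² = 2.4058 kg m².
Total I = 3.4007 + 0.027893 + 2.4058 = 5.8344 kg m².

5.83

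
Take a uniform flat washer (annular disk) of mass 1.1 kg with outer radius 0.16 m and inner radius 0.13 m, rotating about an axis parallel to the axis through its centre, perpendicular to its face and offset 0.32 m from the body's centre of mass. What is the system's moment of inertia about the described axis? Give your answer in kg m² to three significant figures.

0.136

I_cm = (1/2)M(R²+r²) = (1/2)(1.1)[(0.16)² + (0.13)²] = 0.023375 kg m²; centre at d = 0.32 m, so I = I_cm + Md² gives I = 0.023375 + (1.1)(0.32)² = 0.13602 kg m².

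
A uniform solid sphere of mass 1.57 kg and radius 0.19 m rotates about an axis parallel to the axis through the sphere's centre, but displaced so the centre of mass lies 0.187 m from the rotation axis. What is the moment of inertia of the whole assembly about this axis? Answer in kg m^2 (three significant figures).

0.0776

I_cm = (2/5)MR² = (2/5)(1.57)(0.19)² = 0.022671 kg m^2; centre at d = 0.187 m, so I = I_cm + Md² gives I = 0.022671 + (1.57)(0.187)² = 0.077572 kg m^2.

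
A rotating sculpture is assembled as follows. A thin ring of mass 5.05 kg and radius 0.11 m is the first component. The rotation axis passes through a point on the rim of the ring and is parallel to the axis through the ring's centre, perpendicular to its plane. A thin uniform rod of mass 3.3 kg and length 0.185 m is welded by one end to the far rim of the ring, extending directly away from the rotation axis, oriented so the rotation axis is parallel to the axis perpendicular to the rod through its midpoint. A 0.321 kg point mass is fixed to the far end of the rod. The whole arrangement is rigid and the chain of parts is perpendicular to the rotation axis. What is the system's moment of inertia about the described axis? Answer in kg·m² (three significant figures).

0.507

Thin ring: I_cm = MR² = (5.05)(0.11)² = 0.061105 kg·m²; centre at d = 0.11 m, so I = I_cm + Md² gives I = 0.061105 + (5.05)(0.11)² = 0.12221 kg·m².
Thin rod: I_cm = (1/12)ML² = (1/12)(3.3)(0.185)² = 0.0094119 kg·m²; centre at d = 0.11 + 0.11 + 0.0925 = 0.3125 m, so I = I_cm + Md² gives I = 0.0094119 + (3.3)(0.3125)² = 0.33168 kg·m².
Point mass: I_cm = 0; centre at d = 0.11 + 0.11 + 0.0925 + 0.0925 = 0.405 m, so I = I_cm + Md² gives I = 0 + (0.321)(0.405)² = 0.052652 kg·m².
Total I = 0.12221 + 0.33168 + 0.052652 = 0.50654 kg·m².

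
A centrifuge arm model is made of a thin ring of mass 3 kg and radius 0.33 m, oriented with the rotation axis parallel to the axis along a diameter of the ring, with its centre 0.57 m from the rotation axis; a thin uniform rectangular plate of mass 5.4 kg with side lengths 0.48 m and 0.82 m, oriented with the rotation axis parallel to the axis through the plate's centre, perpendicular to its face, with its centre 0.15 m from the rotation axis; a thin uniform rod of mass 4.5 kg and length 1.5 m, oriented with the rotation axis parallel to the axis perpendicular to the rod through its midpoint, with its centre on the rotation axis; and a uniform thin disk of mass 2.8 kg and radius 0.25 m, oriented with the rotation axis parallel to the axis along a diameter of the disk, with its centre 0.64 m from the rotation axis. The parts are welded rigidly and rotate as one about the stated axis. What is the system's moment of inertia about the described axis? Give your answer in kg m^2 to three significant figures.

3.70

Thin ring: I_cm = (1/2)MR² = (1/2)(3)(0.33)² = 0.16335 kg m^2; centre at d = 0.57 m, so I = I_cm + Md² gives I = 0.16335 + (3)(0.57)² = 1.1381 kg m^2.
Rectangular plate: I_cm = (1/12)M(a²+b²) = (1/12)(5.4)[(0.48)² + (0.82)²] = 0.40626 kg m^2; centre at d = 0.15 m, so I = I_cm + Md² gives I = 0.40626 + (5.4)(0.15)² = 0.52776 kg m^2.
Thin rod: I_cm = (1/12)ML² = (1/12)(4.5)(1.5)² = 0.84375 kg m^2; axis through the centre, so I = 0.84375 kg m^2.
Thin disk: I_cm = (1/4)MR² = (1/4)(2.8)(0.25)² = 0.04375 kg m^2; centre at d = 0.64 m, so I = I_cm + Md² gives I = 0.04375 + (2.8)(0.64)² = 1.1906 kg m^2.
Total I = 1.1381 + 0.52776 + 0.84375 + 1.1906 = 3.7002 kg m^2.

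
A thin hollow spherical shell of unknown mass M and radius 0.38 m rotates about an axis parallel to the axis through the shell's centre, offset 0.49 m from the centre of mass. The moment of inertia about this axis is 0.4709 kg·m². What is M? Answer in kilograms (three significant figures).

I = I_cm + Md² = (2/3)MR² + Md² = M·[0.666667·(0.38)² + (0.49)²] = M·0.33637.
So M = 0.4709 / 0.33637 = 1.4 kg.

1.40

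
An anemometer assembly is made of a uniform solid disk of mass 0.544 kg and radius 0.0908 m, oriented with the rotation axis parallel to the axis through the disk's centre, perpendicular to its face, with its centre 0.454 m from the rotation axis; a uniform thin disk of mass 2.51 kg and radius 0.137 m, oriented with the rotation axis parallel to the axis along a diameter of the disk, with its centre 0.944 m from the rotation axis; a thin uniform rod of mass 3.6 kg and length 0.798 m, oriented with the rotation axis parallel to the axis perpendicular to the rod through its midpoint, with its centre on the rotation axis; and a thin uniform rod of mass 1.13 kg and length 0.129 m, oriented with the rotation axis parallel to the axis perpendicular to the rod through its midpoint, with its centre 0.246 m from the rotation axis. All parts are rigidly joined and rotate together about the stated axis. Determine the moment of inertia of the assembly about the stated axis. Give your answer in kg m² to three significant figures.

Solid disk: I_cm = (1/2)MR² = (1/2)(0.544)(0.0908)² = 0.0022425 kg m²; centre at d = 0.454 m, so the parallel axis theorem gives I = 0.0022425 + (0.544)(0.454)² = 0.11437 kg m².
Thin disk: I_cm = (1/4)MR² = (1/4)(2.51)(0.137)² = 0.011778 kg m²; centre at d = 0.944 m, so the parallel axis theorem gives I = 0.011778 + (2.51)(0.944)² = 2.2485 kg m².
Thin rod: I_cm = (1/12)ML² = (1/12)(3.6)(0.798)² = 0.19104 kg m²; axis through the centre, so I = 0.19104 kg m².
Thin rod: I_cm = (1/12)ML² = (1/12)(1.13)(0.129)² = 0.001567 kg m²; centre at d = 0.246 m, so the parallel axis theorem gives I = 0.001567 + (1.13)(0.246)² = 0.06995 kg m².
Total I = 0.11437 + 2.2485 + 0.19104 + 0.06995 = 2.6239 kg m².

2.62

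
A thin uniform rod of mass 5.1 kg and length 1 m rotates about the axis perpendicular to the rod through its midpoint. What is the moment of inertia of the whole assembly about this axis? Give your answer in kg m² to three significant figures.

0.425

I_cm = (1/12)ML² = (1/12)(5.1)(1)² = 0.425 kg m²; axis through the centre, so I = 0.425 kg m².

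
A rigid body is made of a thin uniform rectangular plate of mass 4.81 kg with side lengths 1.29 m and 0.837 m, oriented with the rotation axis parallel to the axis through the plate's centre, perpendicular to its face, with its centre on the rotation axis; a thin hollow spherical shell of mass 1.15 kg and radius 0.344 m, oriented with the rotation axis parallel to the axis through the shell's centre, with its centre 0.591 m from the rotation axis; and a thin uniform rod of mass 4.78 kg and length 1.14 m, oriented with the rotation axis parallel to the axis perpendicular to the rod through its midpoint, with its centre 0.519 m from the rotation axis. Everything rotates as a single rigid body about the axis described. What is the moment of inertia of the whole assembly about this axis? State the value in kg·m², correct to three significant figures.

Rectangular plate: I_cm = (1/12)M(a²+b²) = (1/12)(4.81)[(1.29)² + (0.837)²] = 0.94784 kg·m²; axis through the centre, so I = 0.94784 kg·m².
Spherical shell: I_cm = (2/3)MR² = (2/3)(1.15)(0.344)² = 0.090724 kg·m²; centre at d = 0.591 m, so the parallel axis theorem gives I = 0.090724 + (1.15)(0.591)² = 0.4924 kg·m².
Thin rod: I_cm = (1/12)ML² = (1/12)(4.78)(1.14)² = 0.51767 kg·m²; centre at d = 0.519 m, so the parallel axis theorem gives I = 0.51767 + (4.78)(0.519)² = 1.8052 kg·m².
Total I = 0.94784 + 0.4924 + 1.8052 = 3.2455 kg·m².

3.25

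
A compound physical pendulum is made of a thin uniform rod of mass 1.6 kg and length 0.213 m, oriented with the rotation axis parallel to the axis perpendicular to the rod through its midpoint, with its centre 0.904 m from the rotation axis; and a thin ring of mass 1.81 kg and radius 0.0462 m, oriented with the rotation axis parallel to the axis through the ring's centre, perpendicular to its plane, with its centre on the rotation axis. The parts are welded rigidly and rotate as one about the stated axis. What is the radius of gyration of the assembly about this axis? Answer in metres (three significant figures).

0.622

Thin rod: I_cm = (1/12)ML² = (1/12)(1.6)(0.213)² = 0.0060492 kg m^2; centre at d = 0.904 m, so I = I_cm + Md² gives I = 0.0060492 + (1.6)(0.904)² = 1.3136 kg m^2.
Thin ring: I_cm = MR² = (1.81)(0.0462)² = 0.0038633 kg m^2; axis through the centre, so I = 0.0038633 kg m^2.
Total I = 1.3175 kg m^2; total mass M = 3.41 kg.
k = √(I/M) = √(1.3175/3.41) = 0.62157 m.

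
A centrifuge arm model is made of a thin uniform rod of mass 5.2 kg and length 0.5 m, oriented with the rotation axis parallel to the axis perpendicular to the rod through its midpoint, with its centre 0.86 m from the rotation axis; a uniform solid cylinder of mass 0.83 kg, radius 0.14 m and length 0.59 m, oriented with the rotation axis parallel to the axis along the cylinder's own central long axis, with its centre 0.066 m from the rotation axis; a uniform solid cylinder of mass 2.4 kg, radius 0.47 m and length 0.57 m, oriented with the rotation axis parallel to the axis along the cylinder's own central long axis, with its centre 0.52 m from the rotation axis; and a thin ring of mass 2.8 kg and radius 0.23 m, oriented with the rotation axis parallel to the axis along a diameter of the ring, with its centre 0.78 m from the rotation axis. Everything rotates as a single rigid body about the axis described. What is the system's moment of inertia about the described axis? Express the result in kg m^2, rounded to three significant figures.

Thin rod: I_cm = (1/12)ML² = (1/12)(5.2)(0.5)² = 0.10833 kg m^2; centre at d = 0.86 m, so the parallel axis theorem gives I = 0.10833 + (5.2)(0.86)² = 3.9543 kg m^2.
Solid cylinder: I_cm = (1/2)MR² = (1/2)(0.83)(0.14)² = 0.008134 kg m^2; centre at d = 0.066 m, so the parallel axis theorem gives I = 0.008134 + (0.83)(0.066)² = 0.011749 kg m^2.
Solid cylinder: I_cm = (1/2)MR² = (1/2)(2.4)(0.47)² = 0.26508 kg m^2; centre at d = 0.52 m, so the parallel axis theorem gives I = 0.26508 + (2.4)(0.52)² = 0.91404 kg m^2.
Thin ring: I_cm = (1/2)MR² = (1/2)(2.8)(0.23)² = 0.07406 kg m^2; centre at d = 0.78 m, so the parallel axis theorem gives I = 0.07406 + (2.8)(0.78)² = 1.7776 kg m^2.
Total I = 3.9543 + 0.011749 + 0.91404 + 1.7776 = 6.6576 kg m^2.

6.66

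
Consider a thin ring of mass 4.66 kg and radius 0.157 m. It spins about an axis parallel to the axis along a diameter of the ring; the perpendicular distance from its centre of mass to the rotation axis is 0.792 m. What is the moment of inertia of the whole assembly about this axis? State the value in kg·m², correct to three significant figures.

I_cm = (1/2)MR² = (1/2)(4.66)(0.157)² = 0.057432 kg·m²; centre at d = 0.792 m, so I = I_cm + Md² gives I = 0.057432 + (4.66)(0.792)² = 2.9805 kg·m².

2.98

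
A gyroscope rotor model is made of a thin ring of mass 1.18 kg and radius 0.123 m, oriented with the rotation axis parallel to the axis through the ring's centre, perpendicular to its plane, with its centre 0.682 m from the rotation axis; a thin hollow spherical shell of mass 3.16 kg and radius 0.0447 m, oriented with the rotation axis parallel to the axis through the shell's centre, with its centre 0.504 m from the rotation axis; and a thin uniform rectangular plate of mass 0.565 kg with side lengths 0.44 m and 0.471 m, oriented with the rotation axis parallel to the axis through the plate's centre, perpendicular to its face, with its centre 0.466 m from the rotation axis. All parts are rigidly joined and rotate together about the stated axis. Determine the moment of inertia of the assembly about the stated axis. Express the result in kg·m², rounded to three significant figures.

1.52

Thin ring: I_cm = MR² = (1.18)(0.123)² = 0.017852 kg·m²; centre at d = 0.682 m, so the parallel axis theorem gives I = 0.017852 + (1.18)(0.682)² = 0.5667 kg·m².
Spherical shell: I_cm = (2/3)MR² = (2/3)(3.16)(0.0447)² = 0.0042093 kg·m²; centre at d = 0.504 m, so the parallel axis theorem gives I = 0.0042093 + (3.16)(0.504)² = 0.8069 kg·m².
Rectangular plate: I_cm = (1/12)M(a²+b²) = (1/12)(0.565)[(0.44)² + (0.471)²] = 0.01956 kg·m²; centre at d = 0.466 m, so the parallel axis theorem gives I = 0.01956 + (0.565)(0.466)² = 0.14225 kg·m².
Total I = 0.5667 + 0.8069 + 0.14225 = 1.5159 kg·m².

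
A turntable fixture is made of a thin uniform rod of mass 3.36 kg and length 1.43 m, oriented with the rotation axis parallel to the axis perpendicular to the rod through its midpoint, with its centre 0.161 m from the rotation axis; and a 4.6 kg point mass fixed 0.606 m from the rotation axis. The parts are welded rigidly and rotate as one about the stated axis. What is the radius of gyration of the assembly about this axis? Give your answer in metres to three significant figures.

0.543

Thin rod: I_cm = (1/12)ML² = (1/12)(3.36)(1.43)² = 0.57257 kg m²; centre at d = 0.161 m, so I = I_cm + Md² gives I = 0.57257 + (3.36)(0.161)² = 0.65967 kg m².
Point mass: I_cm = 0; centre at d = 0.606 m, so I = I_cm + Md² gives I = 0 + (4.6)(0.606)² = 1.6893 kg m².
Total I = 2.349 kg m²; total mass M = 7.96 kg.
k = √(I/M) = √(2.349/7.96) = 0.54323 m.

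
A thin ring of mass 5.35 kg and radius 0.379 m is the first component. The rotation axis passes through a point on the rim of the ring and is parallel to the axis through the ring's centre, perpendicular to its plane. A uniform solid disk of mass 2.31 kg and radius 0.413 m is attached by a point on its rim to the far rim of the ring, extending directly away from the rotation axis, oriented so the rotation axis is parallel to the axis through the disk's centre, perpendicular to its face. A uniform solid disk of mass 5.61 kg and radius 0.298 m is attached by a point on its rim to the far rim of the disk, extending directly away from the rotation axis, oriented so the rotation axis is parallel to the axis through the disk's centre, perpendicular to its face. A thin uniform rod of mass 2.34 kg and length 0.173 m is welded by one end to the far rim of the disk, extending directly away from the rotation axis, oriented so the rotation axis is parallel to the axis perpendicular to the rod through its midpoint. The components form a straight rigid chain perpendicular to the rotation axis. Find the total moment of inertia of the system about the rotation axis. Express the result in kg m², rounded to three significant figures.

37.0

Thin ring: I_cm = MR² = (5.35)(0.379)² = 0.76848 kg m²; centre at d = 0.379 m, so the parallel axis theorem gives I = 0.76848 + (5.35)(0.379)² = 1.537 kg m².
Solid disk: I_cm = (1/2)MR² = (1/2)(2.31)(0.413)² = 0.19701 kg m²; centre at d = 0.379 + 0.379 + 0.413 = 1.171 m, so the parallel axis theorem gives I = 0.19701 + (2.31)(1.171)² = 3.3646 kg m².
Solid disk: I_cm = (1/2)MR² = (1/2)(5.61)(0.298)² = 0.2491 kg m²; centre at d = 0.379 + 0.379 + 0.413 + 0.413 + 0.298 = 1.882 m, so the parallel axis theorem gives I = 0.2491 + (5.61)(1.882)² = 20.119 kg m².
Thin rod: I_cm = (1/12)ML² = (1/12)(2.34)(0.173)² = 0.0058362 kg m²; centre at d = 0.379 + 0.379 + 0.413 + 0.413 + 0.298 + 0.298 + 0.0865 = 2.2665 m, so the parallel axis theorem gives I = 0.0058362 + (2.34)(2.2665)² = 12.026 kg m².
Total I = 1.537 + 3.3646 + 20.119 + 12.026 = 37.047 kg m².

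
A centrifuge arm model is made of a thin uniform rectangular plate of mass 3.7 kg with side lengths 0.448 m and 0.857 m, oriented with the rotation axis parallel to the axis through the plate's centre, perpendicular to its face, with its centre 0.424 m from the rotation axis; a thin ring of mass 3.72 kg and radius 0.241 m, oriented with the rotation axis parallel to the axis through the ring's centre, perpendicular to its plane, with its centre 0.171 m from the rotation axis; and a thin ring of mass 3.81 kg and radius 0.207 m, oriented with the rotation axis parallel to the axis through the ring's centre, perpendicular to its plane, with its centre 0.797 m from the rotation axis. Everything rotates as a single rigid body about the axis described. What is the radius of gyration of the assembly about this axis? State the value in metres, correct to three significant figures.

Rectangular plate: I_cm = (1/12)M(a²+b²) = (1/12)(3.7)[(0.448)² + (0.857)²] = 0.28834 kg·m²; centre at d = 0.424 m, so the parallel axis theorem gives I = 0.28834 + (3.7)(0.424)² = 0.95351 kg·m².
Thin ring: I_cm = MR² = (3.72)(0.241)² = 0.21606 kg·m²; centre at d = 0.171 m, so the parallel axis theorem gives I = 0.21606 + (3.72)(0.171)² = 0.32484 kg·m².
Thin ring: I_cm = MR² = (3.81)(0.207)² = 0.16325 kg·m²; centre at d = 0.797 m, so the parallel axis theorem gives I = 0.16325 + (3.81)(0.797)² = 2.5834 kg·m².
Total I = 3.8617 kg·m²; total mass M = 11.23 kg.
k = √(I/M) = √(3.8617/11.23) = 0.58641 m.

0.586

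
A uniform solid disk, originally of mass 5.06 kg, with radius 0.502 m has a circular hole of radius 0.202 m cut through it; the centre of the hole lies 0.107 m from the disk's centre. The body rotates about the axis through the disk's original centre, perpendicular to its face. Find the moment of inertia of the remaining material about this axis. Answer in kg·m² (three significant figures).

0.611

Unpierced body about its centre: I₀ = (1/2)MR² = (1/2)(5.06)(0.502)² = 0.63757 kg·m².
The removed disk has mass m = M·(r/R)² = (5.06)(0.202/0.502)² = 0.81931 kg (same uniform areal density).
Its moment of inertia about the rotation axis (parallel-axis theorem): I_hole = (1/2)mr² + md² = (1/2)(0.81931)(0.202)² + (0.81931)(0.107)² = 0.026096 kg·m².
Treating the hole as negative mass, I = I₀ − I_hole = 0.63757 − 0.026096 = 0.61147 kg·m².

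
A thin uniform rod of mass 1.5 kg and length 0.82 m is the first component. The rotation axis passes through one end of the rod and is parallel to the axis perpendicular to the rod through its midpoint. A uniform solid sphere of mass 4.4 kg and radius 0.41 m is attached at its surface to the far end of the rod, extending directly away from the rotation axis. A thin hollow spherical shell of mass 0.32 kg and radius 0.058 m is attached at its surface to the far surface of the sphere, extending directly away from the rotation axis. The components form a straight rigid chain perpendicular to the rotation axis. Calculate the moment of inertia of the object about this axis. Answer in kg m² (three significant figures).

8.21

Thin rod: I_cm = (1/12)ML² = (1/12)(1.5)(0.82)² = 0.08405 kg m²; centre at d = 0.41 m, so the parallel axis theorem gives I = 0.08405 + (1.5)(0.41)² = 0.3362 kg m².
Solid sphere: I_cm = (2/5)MR² = (2/5)(4.4)(0.41)² = 0.29586 kg m²; centre at d = 0.41 + 0.41 + 0.41 = 1.23 m, so the parallel axis theorem gives I = 0.29586 + (4.4)(1.23)² = 6.9526 kg m².
Spherical shell: I_cm = (2/3)MR² = (2/3)(0.32)(0.058)² = 0.00071765 kg m²; centre at d = 0.41 + 0.41 + 0.41 + 0.41 + 0.058 = 1.698 m, so the parallel axis theorem gives I = 0.00071765 + (0.32)(1.698)² = 0.92334 kg m².
Total I = 0.3362 + 6.9526 + 0.92334 = 8.2122 kg m².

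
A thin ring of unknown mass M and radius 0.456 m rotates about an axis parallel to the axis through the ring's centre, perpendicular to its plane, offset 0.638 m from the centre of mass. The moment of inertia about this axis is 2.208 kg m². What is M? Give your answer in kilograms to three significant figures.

3.59

I = I_cm + Md² = MR² + Md² = M·[1·(0.456)² + (0.638)²] = M·0.61498.
So M = 2.208 / 0.61498 = 3.5904 kg.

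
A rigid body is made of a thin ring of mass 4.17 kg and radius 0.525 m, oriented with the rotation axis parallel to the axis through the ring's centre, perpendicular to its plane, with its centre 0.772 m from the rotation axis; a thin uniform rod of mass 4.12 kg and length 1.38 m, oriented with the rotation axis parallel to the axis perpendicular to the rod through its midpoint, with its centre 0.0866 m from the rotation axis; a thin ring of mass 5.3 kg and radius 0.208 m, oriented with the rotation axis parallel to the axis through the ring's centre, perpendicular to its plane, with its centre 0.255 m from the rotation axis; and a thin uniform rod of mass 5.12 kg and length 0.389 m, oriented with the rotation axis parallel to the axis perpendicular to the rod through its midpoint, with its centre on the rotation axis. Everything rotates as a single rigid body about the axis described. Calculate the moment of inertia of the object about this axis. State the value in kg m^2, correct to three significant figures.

4.96

Thin ring: I_cm = MR² = (4.17)(0.525)² = 1.1494 kg m^2; centre at d = 0.772 m, so the parallel axis theorem gives I = 1.1494 + (4.17)(0.772)² = 3.6346 kg m^2.
Thin rod: I_cm = (1/12)ML² = (1/12)(4.12)(1.38)² = 0.65384 kg m^2; centre at d = 0.0866 m, so the parallel axis theorem gives I = 0.65384 + (4.12)(0.0866)² = 0.68474 kg m^2.
Thin ring: I_cm = MR² = (5.3)(0.208)² = 0.2293 kg m^2; centre at d = 0.255 m, so the parallel axis theorem gives I = 0.2293 + (5.3)(0.255)² = 0.57393 kg m^2.
Thin rod: I_cm = (1/12)ML² = (1/12)(5.12)(0.389)² = 0.064564 kg m^2; axis through the centre, so I = 0.064564 kg m^2.
Total I = 3.6346 + 0.68474 + 0.57393 + 0.064564 = 4.9578 kg m^2.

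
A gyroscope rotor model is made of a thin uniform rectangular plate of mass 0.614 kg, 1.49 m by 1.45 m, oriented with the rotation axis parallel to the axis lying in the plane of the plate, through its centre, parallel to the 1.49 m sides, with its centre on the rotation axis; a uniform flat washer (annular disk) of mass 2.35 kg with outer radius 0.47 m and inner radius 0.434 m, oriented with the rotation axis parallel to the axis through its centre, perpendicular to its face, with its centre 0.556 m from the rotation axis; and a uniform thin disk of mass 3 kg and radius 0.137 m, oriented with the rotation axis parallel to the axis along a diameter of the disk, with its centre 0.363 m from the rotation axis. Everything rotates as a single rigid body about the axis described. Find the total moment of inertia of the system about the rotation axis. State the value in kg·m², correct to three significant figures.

1.72

Rectangular plate: I_cm = (1/12)Mb² = (1/12)(0.614)(1.45)² = 0.10758 kg·m²; axis through the centre, so I = 0.10758 kg·m².
Annular disk: I_cm = (1/2)M(R²+r²) = (1/2)(2.35)[(0.47)² + (0.434)²] = 0.48088 kg·m²; centre at d = 0.556 m, so the parallel axis theorem gives I = 0.48088 + (2.35)(0.556)² = 1.2073 kg·m².
Thin disk: I_cm = (1/4)MR² = (1/4)(3)(0.137)² = 0.014077 kg·m²; centre at d = 0.363 m, so the parallel axis theorem gives I = 0.014077 + (3)(0.363)² = 0.40938 kg·m².
Total I = 0.10758 + 1.2073 + 0.40938 = 1.7243 kg·m².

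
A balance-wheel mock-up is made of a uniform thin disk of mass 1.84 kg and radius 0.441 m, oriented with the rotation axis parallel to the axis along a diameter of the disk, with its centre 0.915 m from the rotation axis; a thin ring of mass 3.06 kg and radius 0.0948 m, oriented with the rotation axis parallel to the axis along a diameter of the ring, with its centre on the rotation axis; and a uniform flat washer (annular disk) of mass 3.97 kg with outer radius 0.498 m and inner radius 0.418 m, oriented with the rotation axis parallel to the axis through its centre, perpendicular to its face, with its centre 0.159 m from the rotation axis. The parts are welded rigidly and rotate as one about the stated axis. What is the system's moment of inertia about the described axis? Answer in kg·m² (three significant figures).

Thin disk: I_cm = (1/4)MR² = (1/4)(1.84)(0.441)² = 0.089461 kg·m²; centre at d = 0.915 m, so the parallel axis theorem gives I = 0.089461 + (1.84)(0.915)² = 1.63 kg·m².
Thin ring: I_cm = (1/2)MR² = (1/2)(3.06)(0.0948)² = 0.01375 kg·m²; axis through the centre, so I = 0.01375 kg·m².
Annular disk: I_cm = (1/2)M(R²+r²) = (1/2)(3.97)[(0.498)² + (0.418)²] = 0.83912 kg·m²; centre at d = 0.159 m, so the parallel axis theorem gives I = 0.83912 + (3.97)(0.159)² = 0.93948 kg·m².
Total I = 1.63 + 0.01375 + 0.93948 = 2.5832 kg·m².

2.58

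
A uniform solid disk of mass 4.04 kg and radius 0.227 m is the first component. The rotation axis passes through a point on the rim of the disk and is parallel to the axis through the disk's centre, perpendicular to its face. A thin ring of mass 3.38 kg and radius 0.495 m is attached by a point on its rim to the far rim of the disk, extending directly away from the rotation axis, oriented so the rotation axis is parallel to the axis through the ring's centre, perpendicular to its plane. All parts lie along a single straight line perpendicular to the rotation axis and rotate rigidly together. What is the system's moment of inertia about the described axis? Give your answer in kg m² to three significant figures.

4.18

Solid disk: I_cm = (1/2)MR² = (1/2)(4.04)(0.227)² = 0.10409 kg m²; centre at d = 0.227 m, so I = I_cm + Md² gives I = 0.10409 + (4.04)(0.227)² = 0.31227 kg m².
Thin ring: I_cm = MR² = (3.38)(0.495)² = 0.82818 kg m²; centre at d = 0.227 + 0.227 + 0.495 = 0.949 m, so I = I_cm + Md² gives I = 0.82818 + (3.38)(0.949)² = 3.8722 kg m².
Total I = 0.31227 + 3.8722 = 4.1845 kg m².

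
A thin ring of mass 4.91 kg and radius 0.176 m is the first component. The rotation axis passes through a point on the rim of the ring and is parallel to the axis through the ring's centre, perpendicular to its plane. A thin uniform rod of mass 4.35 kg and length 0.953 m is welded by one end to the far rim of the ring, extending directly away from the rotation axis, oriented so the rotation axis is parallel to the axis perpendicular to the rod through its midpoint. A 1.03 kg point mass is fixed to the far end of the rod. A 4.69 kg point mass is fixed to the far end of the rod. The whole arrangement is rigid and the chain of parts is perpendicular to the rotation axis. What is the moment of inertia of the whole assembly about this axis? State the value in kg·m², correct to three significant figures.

Thin ring: I_cm = MR² = (4.91)(0.176)² = 0.15209 kg·m²; centre at d = 0.176 m, so the parallel axis theorem gives I = 0.15209 + (4.91)(0.176)² = 0.30418 kg·m².
Thin rod: I_cm = (1/12)ML² = (1/12)(4.35)(0.953)² = 0.32923 kg·m²; centre at d = 0.176 + 0.176 + 0.4765 = 0.8285 m, so the parallel axis theorem gives I = 0.32923 + (4.35)(0.8285)² = 3.3151 kg·m².
Point mass: I_cm = 0; centre at d = 0.176 + 0.176 + 0.4765 + 0.4765 = 1.305 m, so the parallel axis theorem gives I = 0 + (1.03)(1.305)² = 1.7541 kg·m².
Point mass: I_cm = 0; centre at d = 0.176 + 0.176 + 0.4765 + 0.4765 = 1.305 m, so the parallel axis theorem gives I = 0 + (4.69)(1.305)² = 7.9872 kg·m².
Total I = 0.30418 + 3.3151 + 1.7541 + 7.9872 = 13.361 kg·m².

13.4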